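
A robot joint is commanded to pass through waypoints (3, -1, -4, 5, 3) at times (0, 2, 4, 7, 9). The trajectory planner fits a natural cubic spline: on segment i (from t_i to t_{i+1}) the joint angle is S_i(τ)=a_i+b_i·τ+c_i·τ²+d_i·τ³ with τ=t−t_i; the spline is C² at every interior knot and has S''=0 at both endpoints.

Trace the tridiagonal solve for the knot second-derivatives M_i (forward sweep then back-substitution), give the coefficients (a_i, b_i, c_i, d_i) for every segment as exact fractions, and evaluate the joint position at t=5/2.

Δ: Δ0=-2, Δ1=-3/2, Δ2=3, Δ3=-1
row 1: diag=8, rhs=3; c'=1/4, d'=3/8
row 2: denom=10−2·1/4=19/2; d'=(27−2·3/8)/(19/2)=105/38
row 3: denom=10−3·6/19=172/19; d'=(-24−3·105/38)/(172/19)=-1227/344
back: M3=-1227/344
back: M2=105/38−6/19·-1227/344=669/172
back: M1=3/8−1/4·669/172=-411/688
M: M0=0, M1=-411/688, M2=669/172, M3=-1227/344, M4=0
seg 0: a=3, c=M0/2=0, d=(M1−M0)/(6·2)=-137/2752, b=Δ0−h0·(2M0+M1)/6=-1239/688
seg 1: a=-1, c=M1/2=-411/1376, d=(M2−M1)/(6·2)=1029/2752, b=Δ1−h1·(2M1+M2)/6=-825/344
seg 2: a=-4, c=M2/2=669/344, d=(M3−M2)/(6·3)=-285/688, b=Δ2−h2·(2M2+M3)/6=615/688
seg 3: a=5, c=M3/2=-1227/688, d=(M4−M3)/(6·2)=409/1376, b=Δ3−h3·(2M3+M4)/6=237/172
t_q=5/2 → seg 1, τ=1/2; S=-1+-825/344·τ+-411/1376·τ²+1029/2752·τ³=-49031/22016

  seg 0: a=3 b=-1239/688 c=0 d=-137/2752
  seg 1: a=-1 b=-825/344 c=-411/1376 d=1029/2752
  seg 2: a=-4 b=615/688 c=669/344 d=-285/688
  seg 3: a=5 b=237/172 c=-1227/688 d=409/1376
S(5/2) = -49031/22016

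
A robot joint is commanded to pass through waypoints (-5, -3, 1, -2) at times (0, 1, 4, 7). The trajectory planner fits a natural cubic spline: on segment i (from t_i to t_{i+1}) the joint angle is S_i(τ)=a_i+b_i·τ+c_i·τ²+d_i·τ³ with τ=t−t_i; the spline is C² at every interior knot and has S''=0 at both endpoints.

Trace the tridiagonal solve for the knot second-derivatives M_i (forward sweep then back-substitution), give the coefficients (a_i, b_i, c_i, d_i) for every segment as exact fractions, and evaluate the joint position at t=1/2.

Δ: Δ0=2, Δ1=4/3, Δ2=-1
row 1: diag=8, rhs=-4; c'=3/8, d'=-1/2
row 2: denom=12−3·3/8=87/8; d'=(-14−3·-1/2)/(87/8)=-100/87
back: M2=-100/87
back: M1=-1/2−3/8·-100/87=-2/29
M: M0=0, M1=-2/29, M2=-100/87, M3=0
seg 0: a=-5, c=M0/2=0, d=(M1−M0)/(6·1)=-1/87, b=Δ0−h0·(2M0+M1)/6=175/87
seg 1: a=-3, c=M1/2=-1/29, d=(M2−M1)/(6·3)=-47/783, b=Δ1−h1·(2M1+M2)/6=172/87
seg 2: a=1, c=M2/2=-50/87, d=(M3−M2)/(6·3)=50/783, b=Δ2−h2·(2M2+M3)/6=13/87
t_q=1/2 → seg 0, τ=1/2; S=-5+175/87·τ+0·τ²+-1/87·τ³=-927/232

  seg 0: a=-5 b=175/87 c=0 d=-1/87
  seg 1: a=-3 b=172/87 c=-1/29 d=-47/783
  seg 2: a=1 b=13/87 c=-50/87 d=50/783
S(1/2) = -927/232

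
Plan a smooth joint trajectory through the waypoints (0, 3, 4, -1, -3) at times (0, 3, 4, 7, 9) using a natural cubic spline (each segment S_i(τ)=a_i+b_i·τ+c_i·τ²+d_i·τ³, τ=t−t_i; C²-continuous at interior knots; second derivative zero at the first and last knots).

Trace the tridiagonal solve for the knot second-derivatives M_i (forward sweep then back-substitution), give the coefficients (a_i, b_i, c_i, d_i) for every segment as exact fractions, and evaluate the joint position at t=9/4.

Δ: Δ0=1, Δ1=1, Δ2=-5/3, Δ3=-1
row 1: diag=8, rhs=0; c'=1/8, d'=0
row 2: denom=8−1·1/8=63/8; d'=(-16−1·0)/(63/8)=-128/63
row 3: denom=10−3·8/21=62/7; d'=(4−3·-128/63)/(62/7)=106/93
back: M3=106/93
back: M2=-128/63−8/21·106/93=-688/279
back: M1=0−1/8·-688/279=86/279
M: M0=0, M1=86/279, M2=-688/279, M3=106/93, M4=0
seg 0: a=0, c=M0/2=0, d=(M1−M0)/(6·3)=43/2511, b=Δ0−h0·(2M0+M1)/6=236/279
seg 1: a=3, c=M1/2=43/279, d=(M2−M1)/(6·1)=-43/93, b=Δ1−h1·(2M1+M2)/6=365/279
seg 2: a=4, c=M2/2=-344/279, d=(M3−M2)/(6·3)=503/2511, b=Δ2−h2·(2M2+M3)/6=64/279
seg 3: a=-1, c=M3/2=53/93, d=(M4−M3)/(6·2)=-53/558, b=Δ3−h3·(2M3+M4)/6=-491/279
t_q=9/4 → seg 0, τ=9/4; S=0+236/279·τ+0·τ²+43/2511·τ³=4163/1984

  seg 0: a=0 b=236/279 c=0 d=43/2511
  seg 1: a=3 b=365/279 c=43/279 d=-43/93
  seg 2: a=4 b=64/279 c=-344/279 d=503/2511
  seg 3: a=-1 b=-491/279 c=53/93 d=-53/558
S(9/4) = 4163/1984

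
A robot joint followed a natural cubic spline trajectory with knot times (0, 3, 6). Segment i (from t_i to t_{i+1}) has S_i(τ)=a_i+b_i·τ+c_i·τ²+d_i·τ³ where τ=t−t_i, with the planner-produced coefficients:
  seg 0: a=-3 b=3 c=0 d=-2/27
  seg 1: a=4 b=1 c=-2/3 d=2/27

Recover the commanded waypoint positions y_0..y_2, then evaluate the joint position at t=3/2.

y_0=-3 y_1=4 y_2=3
S(3/2) = 5/4

y_0 = S_0(0) = a_0 = -3
y_1 = S_1(0) = a_1 = 4
y_2 = S_1(3) = 3
t_q=3/2 is in segment 0 (τ=3/2); S_0(τ)=5/4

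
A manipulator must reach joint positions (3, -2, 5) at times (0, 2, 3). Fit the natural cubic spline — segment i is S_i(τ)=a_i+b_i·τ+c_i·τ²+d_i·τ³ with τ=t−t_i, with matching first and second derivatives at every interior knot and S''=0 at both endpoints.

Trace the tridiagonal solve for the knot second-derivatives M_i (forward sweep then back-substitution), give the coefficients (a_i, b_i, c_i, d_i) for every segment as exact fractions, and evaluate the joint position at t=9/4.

  seg 0: a=3 b=-17/3 c=0 d=19/24
  seg 1: a=-2 b=23/6 c=19/4 d=-19/12
S(9/4) = -197/256

Δ: Δ0=-5/2, Δ1=7
row 1: diag=6, rhs=57; c'=1/6, d'=19/2
back: M1=19/2
M: M0=0, M1=19/2, M2=0
seg 0: a=3, c=M0/2=0, d=(M1−M0)/(6·2)=19/24, b=Δ0−h0·(2M0+M1)/6=-17/3
seg 1: a=-2, c=M1/2=19/4, d=(M2−M1)/(6·1)=-19/12, b=Δ1−h1·(2M1+M2)/6=23/6
t_q=9/4 → seg 1, τ=1/4; S=-2+23/6·τ+19/4·τ²+-19/12·τ³=-197/256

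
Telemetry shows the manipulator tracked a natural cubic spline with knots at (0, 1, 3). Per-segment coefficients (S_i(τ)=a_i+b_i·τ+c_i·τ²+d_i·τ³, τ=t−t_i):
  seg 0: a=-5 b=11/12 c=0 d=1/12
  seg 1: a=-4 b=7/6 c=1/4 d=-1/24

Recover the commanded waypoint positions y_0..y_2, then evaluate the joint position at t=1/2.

y_0=-5 y_1=-4 y_2=-1
S(1/2) = -145/32

y_0 = S_0(0) = a_0 = -5
y_1 = S_1(0) = a_1 = -4
y_2 = S_1(2) = -1
t_q=1/2 is in segment 0 (τ=1/2); S_0(τ)=-145/32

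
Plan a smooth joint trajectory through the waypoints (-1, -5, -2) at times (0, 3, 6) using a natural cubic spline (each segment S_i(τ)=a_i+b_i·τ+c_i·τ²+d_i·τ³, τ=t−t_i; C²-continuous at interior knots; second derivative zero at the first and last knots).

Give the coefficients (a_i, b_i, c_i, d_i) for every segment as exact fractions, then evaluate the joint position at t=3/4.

  seg 0: a=-1 b=-23/12 c=0 d=7/108
  seg 1: a=-5 b=-1/6 c=7/12 d=-7/108
S(3/4) = -617/256

Δ: Δ0=-4/3, Δ1=1
row 1: diag=12, rhs=14; c'=1/4, d'=7/6
back: M1=7/6
M: M0=0, M1=7/6, M2=0
seg 0: a=-1, c=M0/2=0, d=(M1−M0)/(6·3)=7/108, b=Δ0−h0·(2M0+M1)/6=-23/12
seg 1: a=-5, c=M1/2=7/12, d=(M2−M1)/(6·3)=-7/108, b=Δ1−h1·(2M1+M2)/6=-1/6
t_q=3/4 → seg 0, τ=3/4; S=-1+-23/12·τ+0·τ²+7/108·τ³=-617/256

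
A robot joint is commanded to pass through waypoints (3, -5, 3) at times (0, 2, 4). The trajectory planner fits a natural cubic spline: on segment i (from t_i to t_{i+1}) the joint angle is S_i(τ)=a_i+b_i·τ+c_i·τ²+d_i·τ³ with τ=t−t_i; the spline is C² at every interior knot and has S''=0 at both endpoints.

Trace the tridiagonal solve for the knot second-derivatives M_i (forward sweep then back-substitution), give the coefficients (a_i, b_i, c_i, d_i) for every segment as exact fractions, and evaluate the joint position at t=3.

  seg 0: a=3 b=-6 c=0 d=1/2
  seg 1: a=-5 b=0 c=3 d=-1/2
S(3) = -5/2

Δ: Δ0=-4, Δ1=4
row 1: diag=8, rhs=48; c'=1/4, d'=6
back: M1=6
M: M0=0, M1=6, M2=0
seg 0: a=3, c=M0/2=0, d=(M1−M0)/(6·2)=1/2, b=Δ0−h0·(2M0+M1)/6=-6
seg 1: a=-5, c=M1/2=3, d=(M2−M1)/(6·2)=-1/2, b=Δ1−h1·(2M1+M2)/6=0
t_q=3 → seg 1, τ=1; S=-5+0·τ+3·τ²+-1/2·τ³=-5/2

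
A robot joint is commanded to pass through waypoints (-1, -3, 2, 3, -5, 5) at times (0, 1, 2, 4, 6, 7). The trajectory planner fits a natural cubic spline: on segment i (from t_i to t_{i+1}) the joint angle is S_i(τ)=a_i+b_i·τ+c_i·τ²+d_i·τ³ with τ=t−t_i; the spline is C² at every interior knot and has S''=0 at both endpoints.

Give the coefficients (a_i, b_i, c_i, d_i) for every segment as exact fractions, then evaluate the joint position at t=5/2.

Δ: Δ0=-2, Δ1=5, Δ2=1/2, Δ3=-4, Δ4=10
row 1: diag=4, rhs=42; c'=1/4, d'=21/2
row 2: denom=6−1·1/4=23/4; d'=(-27−1·21/2)/(23/4)=-150/23
row 3: denom=8−2·8/23=168/23; d'=(-27−2·-150/23)/(168/23)=-107/56
row 4: denom=6−2·23/84=229/42; d'=(84−2·-107/56)/(229/42)=7377/458
back: M4=7377/458
back: M3=-107/56−23/84·7377/458=-2895/458
back: M2=-150/23−8/23·-2895/458=-990/229
back: M1=21/2−1/4·-990/229=2652/229
M: M0=0, M1=2652/229, M2=-990/229, M3=-2895/458, M4=7377/458, M5=0
seg 0: a=-1, c=M0/2=0, d=(M1−M0)/(6·1)=442/229, b=Δ0−h0·(2M0+M1)/6=-900/229
seg 1: a=-3, c=M1/2=1326/229, d=(M2−M1)/(6·1)=-607/229, b=Δ1−h1·(2M1+M2)/6=426/229
seg 2: a=2, c=M2/2=-495/229, d=(M3−M2)/(6·2)=-305/1832, b=Δ2−h2·(2M2+M3)/6=1257/229
seg 3: a=3, c=M3/2=-2895/916, d=(M4−M3)/(6·2)=428/229, b=Δ3−h3·(2M3+M4)/6=-2361/458
seg 4: a=-5, c=M4/2=7377/916, d=(M5−M4)/(6·1)=-2459/916, b=Δ4−h4·(2M4+M5)/6=2121/458
t_q=5/2 → seg 2, τ=1/2; S=2+1257/229·τ+-495/229·τ²+-305/1832·τ³=61311/14656

  seg 0: a=-1 b=-900/229 c=0 d=442/229
  seg 1: a=-3 b=426/229 c=1326/229 d=-607/229
  seg 2: a=2 b=1257/229 c=-495/229 d=-305/1832
  seg 3: a=3 b=-2361/458 c=-2895/916 d=428/229
  seg 4: a=-5 b=2121/458 c=7377/916 d=-2459/916
S(5/2) = 61311/14656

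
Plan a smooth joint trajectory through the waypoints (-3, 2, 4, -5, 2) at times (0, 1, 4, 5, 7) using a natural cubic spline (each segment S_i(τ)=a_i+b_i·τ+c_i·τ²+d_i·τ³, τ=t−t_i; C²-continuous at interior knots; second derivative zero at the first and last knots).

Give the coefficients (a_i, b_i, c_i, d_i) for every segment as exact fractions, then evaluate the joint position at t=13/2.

  seg 0: a=-3 b=9613/1932 c=0 d=47/1932
  seg 1: a=2 b=4877/966 c=47/644 d=-2963/5796
  seg 2: a=4 b=-16067/1932 c=-729/161 d=1061/276
  seg 3: a=-5 b=-5641/966 c=4511/644 d=-4511/3864
S(13/2) = -19979/10304

Δ: Δ0=5, Δ1=2/3, Δ2=-9, Δ3=7/2
row 1: diag=8, rhs=-26; c'=3/8, d'=-13/4
row 2: denom=8−3·3/8=55/8; d'=(-58−3·-13/4)/(55/8)=-386/55
row 3: denom=6−1·8/55=322/55; d'=(75−1·-386/55)/(322/55)=4511/322
back: M3=4511/322
back: M2=-386/55−8/55·4511/322=-1458/161
back: M1=-13/4−3/8·-1458/161=47/322
M: M0=0, M1=47/322, M2=-1458/161, M3=4511/322, M4=0
seg 0: a=-3, c=M0/2=0, d=(M1−M0)/(6·1)=47/1932, b=Δ0−h0·(2M0+M1)/6=9613/1932
seg 1: a=2, c=M1/2=47/644, d=(M2−M1)/(6·3)=-2963/5796, b=Δ1−h1·(2M1+M2)/6=4877/966
seg 2: a=4, c=M2/2=-729/161, d=(M3−M2)/(6·1)=1061/276, b=Δ2−h2·(2M2+M3)/6=-16067/1932
seg 3: a=-5, c=M3/2=4511/644, d=(M4−M3)/(6·2)=-4511/3864, b=Δ3−h3·(2M3+M4)/6=-5641/966
t_q=13/2 → seg 3, τ=3/2; S=-5+-5641/966·τ+4511/644·τ²+-4511/3864·τ³=-19979/10304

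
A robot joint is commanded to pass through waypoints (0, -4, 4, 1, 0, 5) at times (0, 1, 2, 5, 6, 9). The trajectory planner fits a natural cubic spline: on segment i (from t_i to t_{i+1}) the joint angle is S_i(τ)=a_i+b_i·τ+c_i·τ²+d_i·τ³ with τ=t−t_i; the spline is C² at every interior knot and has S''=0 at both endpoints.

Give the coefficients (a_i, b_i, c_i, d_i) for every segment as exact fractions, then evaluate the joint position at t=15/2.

Δ: Δ0=-4, Δ1=8, Δ2=-1, Δ3=-1, Δ4=5/3
row 1: diag=4, rhs=72; c'=1/4, d'=18
row 2: denom=8−1·1/4=31/4; d'=(-54−1·18)/(31/4)=-288/31
row 3: denom=8−3·12/31=212/31; d'=(0−3·-288/31)/(212/31)=216/53
row 4: denom=8−1·31/212=1665/212; d'=(16−1·216/53)/(1665/212)=2528/1665
back: M4=2528/1665
back: M3=216/53−31/212·2528/1665=6416/1665
back: M2=-288/31−12/31·6416/1665=-5984/555
back: M1=18−1/4·-5984/555=11486/555
M: M0=0, M1=11486/555, M2=-5984/555, M3=6416/1665, M4=2528/1665, M5=0
seg 0: a=0, c=M0/2=0, d=(M1−M0)/(6·1)=5743/1665, b=Δ0−h0·(2M0+M1)/6=-12403/1665
seg 1: a=-4, c=M1/2=5743/555, d=(M2−M1)/(6·1)=-1747/333, b=Δ1−h1·(2M1+M2)/6=4826/1665
seg 2: a=4, c=M2/2=-2992/555, d=(M3−M2)/(6·3)=12184/14985, b=Δ2−h2·(2M2+M3)/6=13079/1665
seg 3: a=1, c=M3/2=3208/1665, d=(M4−M3)/(6·1)=-72/185, b=Δ3−h3·(2M3+M4)/6=-845/333
seg 4: a=0, c=M4/2=1264/1665, d=(M5−M4)/(6·3)=-1264/14985, b=Δ4−h4·(2M4+M5)/6=247/1665
t_q=15/2 → seg 4, τ=3/2; S=0+247/1665·τ+1264/1665·τ²+-1264/14985·τ³=609/370

  seg 0: a=0 b=-12403/1665 c=0 d=5743/1665
  seg 1: a=-4 b=4826/1665 c=5743/555 d=-1747/333
  seg 2: a=4 b=13079/1665 c=-2992/555 d=12184/14985
  seg 3: a=1 b=-845/333 c=3208/1665 d=-72/185
  seg 4: a=0 b=247/1665 c=1264/1665 d=-1264/14985
S(15/2) = 609/370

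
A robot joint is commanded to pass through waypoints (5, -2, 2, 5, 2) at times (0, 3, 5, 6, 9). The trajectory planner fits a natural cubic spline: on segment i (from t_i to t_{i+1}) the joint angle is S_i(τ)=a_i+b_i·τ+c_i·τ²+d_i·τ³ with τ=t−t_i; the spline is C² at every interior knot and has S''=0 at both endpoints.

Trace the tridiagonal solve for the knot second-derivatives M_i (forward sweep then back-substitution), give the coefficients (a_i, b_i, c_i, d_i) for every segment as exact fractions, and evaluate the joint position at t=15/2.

Δ: Δ0=-7/3, Δ1=2, Δ2=3, Δ3=-1
row 1: diag=10, rhs=26; c'=1/5, d'=13/5
row 2: denom=6−2·1/5=28/5; d'=(6−2·13/5)/(28/5)=1/7
row 3: denom=8−1·5/28=219/28; d'=(-24−1·1/7)/(219/28)=-676/219
back: M3=-676/219
back: M2=1/7−5/28·-676/219=152/219
back: M1=13/5−1/5·152/219=539/219
M: M0=0, M1=539/219, M2=152/219, M3=-676/219, M4=0
seg 0: a=5, c=M0/2=0, d=(M1−M0)/(6·3)=539/3942, b=Δ0−h0·(2M0+M1)/6=-1561/438
seg 1: a=-2, c=M1/2=539/438, d=(M2−M1)/(6·2)=-43/292, b=Δ1−h1·(2M1+M2)/6=28/219
seg 2: a=2, c=M2/2=76/219, d=(M3−M2)/(6·1)=-46/73, b=Δ2−h2·(2M2+M3)/6=719/219
seg 3: a=5, c=M3/2=-338/219, d=(M4−M3)/(6·3)=338/1971, b=Δ3−h3·(2M3+M4)/6=457/219
t_q=15/2 → seg 3, τ=3/2; S=5+457/219·τ+-338/219·τ²+338/1971·τ³=1529/292

  seg 0: a=5 b=-1561/438 c=0 d=539/3942
  seg 1: a=-2 b=28/219 c=539/438 d=-43/292
  seg 2: a=2 b=719/219 c=76/219 d=-46/73
  seg 3: a=5 b=457/219 c=-338/219 d=338/1971
S(15/2) = 1529/292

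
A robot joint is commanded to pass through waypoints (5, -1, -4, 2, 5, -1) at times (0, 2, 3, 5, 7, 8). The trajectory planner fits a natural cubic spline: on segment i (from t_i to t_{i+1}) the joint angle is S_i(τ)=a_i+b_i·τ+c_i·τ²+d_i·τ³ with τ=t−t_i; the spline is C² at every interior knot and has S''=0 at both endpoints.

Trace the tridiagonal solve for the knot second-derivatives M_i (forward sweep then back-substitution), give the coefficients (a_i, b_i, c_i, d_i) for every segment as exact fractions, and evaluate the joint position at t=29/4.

Δ: Δ0=-3, Δ1=-3, Δ2=3, Δ3=3/2, Δ4=-6
row 1: diag=6, rhs=0; c'=1/6, d'=0
row 2: denom=6−1·1/6=35/6; d'=(36−1·0)/(35/6)=216/35
row 3: denom=8−2·12/35=256/35; d'=(-9−2·216/35)/(256/35)=-747/256
row 4: denom=6−2·35/128=349/64; d'=(-45−2·-747/256)/(349/64)=-5013/698
back: M4=-5013/698
back: M3=-747/256−35/128·-5013/698=-333/349
back: M2=216/35−12/35·-333/349=2268/349
back: M1=0−1/6·2268/349=-378/349
M: M0=0, M1=-378/349, M2=2268/349, M3=-333/349, M4=-5013/698, M5=0
seg 0: a=5, c=M0/2=0, d=(M1−M0)/(6·2)=-63/698, b=Δ0−h0·(2M0+M1)/6=-921/349
seg 1: a=-1, c=M1/2=-189/349, d=(M2−M1)/(6·1)=441/349, b=Δ1−h1·(2M1+M2)/6=-1299/349
seg 2: a=-4, c=M2/2=1134/349, d=(M3−M2)/(6·2)=-867/1396, b=Δ2−h2·(2M2+M3)/6=-354/349
seg 3: a=2, c=M3/2=-333/698, d=(M4−M3)/(6·2)=-1449/2792, b=Δ3−h3·(2M3+M4)/6=1581/349
seg 4: a=5, c=M4/2=-5013/1396, d=(M5−M4)/(6·1)=1671/1396, b=Δ4−h4·(2M4+M5)/6=-2517/698
t_q=29/4 → seg 4, τ=1/4; S=5+-2517/698·τ+-5013/1396·τ²+1671/1396·τ³=347795/89344

  seg 0: a=5 b=-921/349 c=0 d=-63/698
  seg 1: a=-1 b=-1299/349 c=-189/349 d=441/349
  seg 2: a=-4 b=-354/349 c=1134/349 d=-867/1396
  seg 3: a=2 b=1581/349 c=-333/698 d=-1449/2792
  seg 4: a=5 b=-2517/698 c=-5013/1396 d=1671/1396
S(29/4) = 347795/89344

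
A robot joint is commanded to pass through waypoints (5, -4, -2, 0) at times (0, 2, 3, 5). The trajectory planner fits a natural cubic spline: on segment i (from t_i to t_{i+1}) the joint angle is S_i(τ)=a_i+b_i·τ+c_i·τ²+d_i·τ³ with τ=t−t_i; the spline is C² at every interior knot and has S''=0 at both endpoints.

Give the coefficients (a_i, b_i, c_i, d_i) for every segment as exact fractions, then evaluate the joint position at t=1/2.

Δ: Δ0=-9/2, Δ1=2, Δ2=1
row 1: diag=6, rhs=39; c'=1/6, d'=13/2
row 2: denom=6−1·1/6=35/6; d'=(-6−1·13/2)/(35/6)=-15/7
back: M2=-15/7
back: M1=13/2−1/6·-15/7=48/7
M: M0=0, M1=48/7, M2=-15/7, M3=0
seg 0: a=5, c=M0/2=0, d=(M1−M0)/(6·2)=4/7, b=Δ0−h0·(2M0+M1)/6=-95/14
seg 1: a=-4, c=M1/2=24/7, d=(M2−M1)/(6·1)=-3/2, b=Δ1−h1·(2M1+M2)/6=1/14
seg 2: a=-2, c=M2/2=-15/14, d=(M3−M2)/(6·2)=5/28, b=Δ2−h2·(2M2+M3)/6=17/7
t_q=1/2 → seg 0, τ=1/2; S=5+-95/14·τ+0·τ²+4/7·τ³=47/28

  seg 0: a=5 b=-95/14 c=0 d=4/7
  seg 1: a=-4 b=1/14 c=24/7 d=-3/2
  seg 2: a=-2 b=17/7 c=-15/14 d=5/28
S(1/2) = 47/28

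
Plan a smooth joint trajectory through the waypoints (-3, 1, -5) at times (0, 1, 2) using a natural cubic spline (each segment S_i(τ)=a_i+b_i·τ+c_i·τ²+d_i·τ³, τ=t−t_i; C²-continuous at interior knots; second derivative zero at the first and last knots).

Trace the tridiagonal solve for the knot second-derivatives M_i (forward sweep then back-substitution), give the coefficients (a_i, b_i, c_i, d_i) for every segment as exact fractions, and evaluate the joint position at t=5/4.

Δ: Δ0=4, Δ1=-6
row 1: diag=4, rhs=-60; c'=1/4, d'=-15
back: M1=-15
M: M0=0, M1=-15, M2=0
seg 0: a=-3, c=M0/2=0, d=(M1−M0)/(6·1)=-5/2, b=Δ0−h0·(2M0+M1)/6=13/2
seg 1: a=1, c=M1/2=-15/2, d=(M2−M1)/(6·1)=5/2, b=Δ1−h1·(2M1+M2)/6=-1
t_q=5/4 → seg 1, τ=1/4; S=1+-1·τ+-15/2·τ²+5/2·τ³=41/128

  seg 0: a=-3 b=13/2 c=0 d=-5/2
  seg 1: a=1 b=-1 c=-15/2 d=5/2
S(5/4) = 41/128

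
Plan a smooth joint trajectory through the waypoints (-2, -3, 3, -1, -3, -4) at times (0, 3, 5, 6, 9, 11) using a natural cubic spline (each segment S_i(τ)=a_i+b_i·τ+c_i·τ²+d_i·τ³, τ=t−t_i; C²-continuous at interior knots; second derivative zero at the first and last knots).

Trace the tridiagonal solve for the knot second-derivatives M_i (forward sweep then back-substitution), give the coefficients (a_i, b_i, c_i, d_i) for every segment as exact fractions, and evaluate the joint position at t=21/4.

Δ: Δ0=-1/3, Δ1=3, Δ2=-4, Δ3=-2/3, Δ4=-1/2
row 1: diag=10, rhs=20; c'=1/5, d'=2
row 2: denom=6−2·1/5=28/5; d'=(-42−2·2)/(28/5)=-115/14
row 3: denom=8−1·5/28=219/28; d'=(20−1·-115/14)/(219/28)=790/219
row 4: denom=10−3·28/73=646/73; d'=(1−3·790/219)/(646/73)=-717/646
back: M4=-717/646
back: M3=790/219−28/73·-717/646=3908/969
back: M2=-115/14−5/28·3908/969=-17315/1938
back: M1=2−1/5·-17315/1938=7339/1938
M: M0=0, M1=7339/1938, M2=-17315/1938, M3=3908/969, M4=-717/646, M5=0
seg 0: a=-2, c=M0/2=0, d=(M1−M0)/(6·3)=7339/34884, b=Δ0−h0·(2M0+M1)/6=-2877/1292
seg 1: a=-3, c=M1/2=7339/3876, d=(M2−M1)/(6·2)=-4109/3876, b=Δ1−h1·(2M1+M2)/6=2231/646
seg 2: a=3, c=M2/2=-17315/3876, d=(M3−M2)/(6·1)=8377/3876, b=Δ2−h2·(2M2+M3)/6=-3283/1938
seg 3: a=-1, c=M3/2=1954/969, d=(M4−M3)/(6·3)=-9967/34884, b=Δ3−h3·(2M3+M4)/6=-315/76
seg 4: a=-3, c=M4/2=-717/1292, d=(M5−M4)/(6·2)=239/2584, b=Δ4−h4·(2M4+M5)/6=155/646
t_q=21/4 → seg 2, τ=1/4; S=3+-3283/1938·τ+-17315/3876·τ²+8377/3876·τ³=192751/82688

  seg 0: a=-2 b=-2877/1292 c=0 d=7339/34884
  seg 1: a=-3 b=2231/646 c=7339/3876 d=-4109/3876
  seg 2: a=3 b=-3283/1938 c=-17315/3876 d=8377/3876
  seg 3: a=-1 b=-315/76 c=1954/969 d=-9967/34884
  seg 4: a=-3 b=155/646 c=-717/1292 d=239/2584
S(21/4) = 192751/82688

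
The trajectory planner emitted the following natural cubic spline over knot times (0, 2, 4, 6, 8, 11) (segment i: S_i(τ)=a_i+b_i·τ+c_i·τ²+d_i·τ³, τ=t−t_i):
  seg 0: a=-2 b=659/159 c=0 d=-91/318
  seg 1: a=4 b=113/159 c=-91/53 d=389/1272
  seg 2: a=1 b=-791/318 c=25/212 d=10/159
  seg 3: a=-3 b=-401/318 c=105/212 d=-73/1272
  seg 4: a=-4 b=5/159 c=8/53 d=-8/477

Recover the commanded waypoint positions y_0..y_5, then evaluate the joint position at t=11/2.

y_0 = S_0(0) = a_0 = -2
y_1 = S_1(0) = a_1 = 4
y_2 = S_2(0) = a_2 = 1
y_3 = S_3(0) = a_3 = -3
y_4 = S_4(0) = a_4 = -4
y_5 = S_4(3) = -3
t_q=11/2 is in segment 2 (τ=3/2); S_2(τ)=-1911/848

y_0=-2 y_1=4 y_2=1 y_3=-3 y_4=-4 y_5=-3
S(11/2) = -1911/848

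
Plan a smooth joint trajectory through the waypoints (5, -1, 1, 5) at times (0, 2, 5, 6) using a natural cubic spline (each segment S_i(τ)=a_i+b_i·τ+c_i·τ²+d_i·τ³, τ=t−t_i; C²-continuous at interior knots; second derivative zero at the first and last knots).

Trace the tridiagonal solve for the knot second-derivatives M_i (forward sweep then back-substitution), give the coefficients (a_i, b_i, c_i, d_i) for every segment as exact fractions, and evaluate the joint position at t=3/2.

Δ: Δ0=-3, Δ1=2/3, Δ2=4
row 1: diag=10, rhs=22; c'=3/10, d'=11/5
row 2: denom=8−3·3/10=71/10; d'=(20−3·11/5)/(71/10)=134/71
back: M2=134/71
back: M1=11/5−3/10·134/71=116/71
M: M0=0, M1=116/71, M2=134/71, M3=0
seg 0: a=5, c=M0/2=0, d=(M1−M0)/(6·2)=29/213, b=Δ0−h0·(2M0+M1)/6=-755/213
seg 1: a=-1, c=M1/2=58/71, d=(M2−M1)/(6·3)=1/71, b=Δ1−h1·(2M1+M2)/6=-407/213
seg 2: a=1, c=M2/2=67/71, d=(M3−M2)/(6·1)=-67/213, b=Δ2−h2·(2M2+M3)/6=718/213
t_q=3/2 → seg 0, τ=3/2; S=5+-755/213·τ+0·τ²+29/213·τ³=81/568

  seg 0: a=5 b=-755/213 c=0 d=29/213
  seg 1: a=-1 b=-407/213 c=58/71 d=1/71
  seg 2: a=1 b=718/213 c=67/71 d=-67/213
S(3/2) = 81/568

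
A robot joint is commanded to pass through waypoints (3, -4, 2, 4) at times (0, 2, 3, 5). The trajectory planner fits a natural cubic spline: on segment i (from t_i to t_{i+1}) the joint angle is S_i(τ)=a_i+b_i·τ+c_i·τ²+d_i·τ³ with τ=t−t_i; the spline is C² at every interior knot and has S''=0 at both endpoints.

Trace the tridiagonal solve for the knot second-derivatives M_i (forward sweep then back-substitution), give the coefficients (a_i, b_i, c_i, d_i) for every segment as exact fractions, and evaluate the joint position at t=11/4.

Δ: Δ0=-7/2, Δ1=6, Δ2=1
row 1: diag=6, rhs=57; c'=1/6, d'=19/2
row 2: denom=6−1·1/6=35/6; d'=(-30−1·19/2)/(35/6)=-237/35
back: M2=-237/35
back: M1=19/2−1/6·-237/35=372/35
M: M0=0, M1=372/35, M2=-237/35, M3=0
seg 0: a=3, c=M0/2=0, d=(M1−M0)/(6·2)=31/35, b=Δ0−h0·(2M0+M1)/6=-493/70
seg 1: a=-4, c=M1/2=186/35, d=(M2−M1)/(6·1)=-29/10, b=Δ1−h1·(2M1+M2)/6=251/70
seg 2: a=2, c=M2/2=-237/70, d=(M3−M2)/(6·2)=79/140, b=Δ2−h2·(2M2+M3)/6=193/35
t_q=11/4 → seg 1, τ=3/4; S=-4+251/70·τ+186/35·τ²+-29/10·τ³=2039/4480

  seg 0: a=3 b=-493/70 c=0 d=31/35
  seg 1: a=-4 b=251/70 c=186/35 d=-29/10
  seg 2: a=2 b=193/35 c=-237/70 d=79/140
S(11/4) = 2039/4480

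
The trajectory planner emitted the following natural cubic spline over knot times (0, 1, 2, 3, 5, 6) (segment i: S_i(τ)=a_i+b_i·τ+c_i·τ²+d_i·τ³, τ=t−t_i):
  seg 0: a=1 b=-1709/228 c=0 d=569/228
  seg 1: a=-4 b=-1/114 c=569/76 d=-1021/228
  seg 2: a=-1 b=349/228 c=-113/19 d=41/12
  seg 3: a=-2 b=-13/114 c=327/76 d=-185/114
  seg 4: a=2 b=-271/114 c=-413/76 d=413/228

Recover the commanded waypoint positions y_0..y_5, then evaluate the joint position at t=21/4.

y_0 = S_0(0) = a_0 = 1
y_1 = S_1(0) = a_1 = -4
y_2 = S_2(0) = a_2 = -1
y_3 = S_3(0) = a_3 = -2
y_4 = S_4(0) = a_4 = 2
y_5 = S_4(1) = -4
t_q=21/4 is in segment 4 (τ=1/4); S_4(τ)=5323/4864

y_0=1 y_1=-4 y_2=-1 y_3=-2 y_4=2 y_5=-4
S(21/4) = 5323/4864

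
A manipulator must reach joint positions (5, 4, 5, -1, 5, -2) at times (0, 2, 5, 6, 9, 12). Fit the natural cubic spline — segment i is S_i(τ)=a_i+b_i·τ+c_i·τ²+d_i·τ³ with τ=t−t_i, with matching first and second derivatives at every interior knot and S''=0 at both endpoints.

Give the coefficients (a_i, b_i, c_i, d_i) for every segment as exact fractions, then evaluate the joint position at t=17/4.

  seg 0: a=5 b=-5419/4038 c=0 d=425/2019
  seg 1: a=4 b=4781/4038 c=850/673 d=-6245/12114
  seg 2: a=5 b=-10412/2019 c=-4545/1346 d=10231/4038
  seg 3: a=-1 b=-17401/4038 c=2843/673 d=-25697/36342
  seg 4: a=5 b=3928/2019 c=-8639/4038 d=8639/36342
S(17/4) = 619019/86144

Δ: Δ0=-1/2, Δ1=1/3, Δ2=-6, Δ3=2, Δ4=-7/3
row 1: diag=10, rhs=5; c'=3/10, d'=1/2
row 2: denom=8−3·3/10=71/10; d'=(-38−3·1/2)/(71/10)=-395/71
row 3: denom=8−1·10/71=558/71; d'=(48−1·-395/71)/(558/71)=3803/558
row 4: denom=12−3·71/186=673/62; d'=(-26−3·3803/558)/(673/62)=-8639/2019
back: M4=-8639/2019
back: M3=3803/558−71/186·-8639/2019=5686/673
back: M2=-395/71−10/71·5686/673=-4545/673
back: M1=1/2−3/10·-4545/673=1700/673
M: M0=0, M1=1700/673, M2=-4545/673, M3=5686/673, M4=-8639/2019, M5=0
seg 0: a=5, c=M0/2=0, d=(M1−M0)/(6·2)=425/2019, b=Δ0−h0·(2M0+M1)/6=-5419/4038
seg 1: a=4, c=M1/2=850/673, d=(M2−M1)/(6·3)=-6245/12114, b=Δ1−h1·(2M1+M2)/6=4781/4038
seg 2: a=5, c=M2/2=-4545/1346, d=(M3−M2)/(6·1)=10231/4038, b=Δ2−h2·(2M2+M3)/6=-10412/2019
seg 3: a=-1, c=M3/2=2843/673, d=(M4−M3)/(6·3)=-25697/36342, b=Δ3−h3·(2M3+M4)/6=-17401/4038
seg 4: a=5, c=M4/2=-8639/4038, d=(M5−M4)/(6·3)=8639/36342, b=Δ4−h4·(2M4+M5)/6=3928/2019
t_q=17/4 → seg 1, τ=9/4; S=4+4781/4038·τ+850/673·τ²+-6245/12114·τ³=619019/86144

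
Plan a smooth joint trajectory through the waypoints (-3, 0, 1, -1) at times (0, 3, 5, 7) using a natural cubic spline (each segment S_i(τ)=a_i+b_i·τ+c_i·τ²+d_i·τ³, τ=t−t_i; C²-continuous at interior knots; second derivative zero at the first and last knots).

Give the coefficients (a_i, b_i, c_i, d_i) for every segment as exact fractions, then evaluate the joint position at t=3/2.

  seg 0: a=-3 b=79/76 c=0 d=-1/228
  seg 1: a=0 b=35/38 c=-3/76 d=-13/152
  seg 2: a=1 b=-5/19 c=-21/38 d=7/76
S(3/2) = -885/608

Δ: Δ0=1, Δ1=1/2, Δ2=-1
row 1: diag=10, rhs=-3; c'=1/5, d'=-3/10
row 2: denom=8−2·1/5=38/5; d'=(-9−2·-3/10)/(38/5)=-21/19
back: M2=-21/19
back: M1=-3/10−1/5·-21/19=-3/38
M: M0=0, M1=-3/38, M2=-21/19, M3=0
seg 0: a=-3, c=M0/2=0, d=(M1−M0)/(6·3)=-1/228, b=Δ0−h0·(2M0+M1)/6=79/76
seg 1: a=0, c=M1/2=-3/76, d=(M2−M1)/(6·2)=-13/152, b=Δ1−h1·(2M1+M2)/6=35/38
seg 2: a=1, c=M2/2=-21/38, d=(M3−M2)/(6·2)=7/76, b=Δ2−h2·(2M2+M3)/6=-5/19
t_q=3/2 → seg 0, τ=3/2; S=-3+79/76·τ+0·τ²+-1/228·τ³=-885/608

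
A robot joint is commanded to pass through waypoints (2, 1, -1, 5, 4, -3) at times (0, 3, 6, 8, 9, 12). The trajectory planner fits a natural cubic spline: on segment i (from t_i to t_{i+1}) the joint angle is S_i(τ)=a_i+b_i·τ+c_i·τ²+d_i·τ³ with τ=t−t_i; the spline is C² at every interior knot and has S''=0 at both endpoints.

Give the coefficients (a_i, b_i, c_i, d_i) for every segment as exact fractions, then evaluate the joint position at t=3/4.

Δ: Δ0=-1/3, Δ1=-2/3, Δ2=3, Δ3=-1, Δ4=-7/3
row 1: diag=12, rhs=-2; c'=1/4, d'=-1/6
row 2: denom=10−3·1/4=37/4; d'=(22−3·-1/6)/(37/4)=90/37
row 3: denom=6−2·8/37=206/37; d'=(-24−2·90/37)/(206/37)=-534/103
row 4: denom=8−1·37/206=1611/206; d'=(-8−1·-534/103)/(1611/206)=-580/1611
back: M4=-580/1611
back: M3=-534/103−37/206·-580/1611=-8248/1611
back: M2=90/37−8/37·-8248/1611=5702/1611
back: M1=-1/6−1/4·5702/1611=-1694/1611
M: M0=0, M1=-1694/1611, M2=5702/1611, M3=-8248/1611, M4=-580/1611, M5=0
seg 0: a=2, c=M0/2=0, d=(M1−M0)/(6·3)=-847/14499, b=Δ0−h0·(2M0+M1)/6=310/1611
seg 1: a=1, c=M1/2=-847/1611, d=(M2−M1)/(6·3)=3698/14499, b=Δ1−h1·(2M1+M2)/6=-2231/1611
seg 2: a=-1, c=M2/2=2851/1611, d=(M3−M2)/(6·2)=-775/1074, b=Δ2−h2·(2M2+M3)/6=3781/1611
seg 3: a=5, c=M3/2=-4124/1611, d=(M4−M3)/(6·1)=142/179, b=Δ3−h3·(2M3+M4)/6=1235/1611
seg 4: a=4, c=M4/2=-290/1611, d=(M5−M4)/(6·3)=290/14499, b=Δ4−h4·(2M4+M5)/6=-3179/1611
t_q=3/4 → seg 0, τ=3/4; S=2+310/1611·τ+0·τ²+-847/14499·τ³=24283/11456

  seg 0: a=2 b=310/1611 c=0 d=-847/14499
  seg 1: a=1 b=-2231/1611 c=-847/1611 d=3698/14499
  seg 2: a=-1 b=3781/1611 c=2851/1611 d=-775/1074
  seg 3: a=5 b=1235/1611 c=-4124/1611 d=142/179
  seg 4: a=4 b=-3179/1611 c=-290/1611 d=290/14499
S(3/4) = 24283/11456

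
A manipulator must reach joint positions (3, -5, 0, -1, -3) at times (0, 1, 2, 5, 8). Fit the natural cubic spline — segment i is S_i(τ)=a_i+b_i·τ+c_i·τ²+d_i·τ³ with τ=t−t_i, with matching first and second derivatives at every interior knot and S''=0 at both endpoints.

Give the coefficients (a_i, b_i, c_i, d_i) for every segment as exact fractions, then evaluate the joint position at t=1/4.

Δ: Δ0=-8, Δ1=5, Δ2=-1/3, Δ3=-2/3
row 1: diag=4, rhs=78; c'=1/4, d'=39/2
row 2: denom=8−1·1/4=31/4; d'=(-32−1·39/2)/(31/4)=-206/31
row 3: denom=12−3·12/31=336/31; d'=(-2−3·-206/31)/(336/31)=139/84
back: M3=139/84
back: M2=-206/31−12/31·139/84=-51/7
back: M1=39/2−1/4·-51/7=597/28
M: M0=0, M1=597/28, M2=-51/7, M3=139/84, M4=0
seg 0: a=3, c=M0/2=0, d=(M1−M0)/(6·1)=199/56, b=Δ0−h0·(2M0+M1)/6=-647/56
seg 1: a=-5, c=M1/2=597/56, d=(M2−M1)/(6·1)=-267/56, b=Δ1−h1·(2M1+M2)/6=-25/28
seg 2: a=0, c=M2/2=-51/14, d=(M3−M2)/(6·3)=751/1512, b=Δ2−h2·(2M2+M3)/6=49/8
seg 3: a=-1, c=M3/2=139/168, d=(M4−M3)/(6·3)=-139/1512, b=Δ3−h3·(2M3+M4)/6=-65/28
t_q=1/4 → seg 0, τ=1/4; S=3+-647/56·τ+0·τ²+199/56·τ³=599/3584

  seg 0: a=3 b=-647/56 c=0 d=199/56
  seg 1: a=-5 b=-25/28 c=597/56 d=-267/56
  seg 2: a=0 b=49/8 c=-51/14 d=751/1512
  seg 3: a=-1 b=-65/28 c=139/168 d=-139/1512
S(1/4) = 599/3584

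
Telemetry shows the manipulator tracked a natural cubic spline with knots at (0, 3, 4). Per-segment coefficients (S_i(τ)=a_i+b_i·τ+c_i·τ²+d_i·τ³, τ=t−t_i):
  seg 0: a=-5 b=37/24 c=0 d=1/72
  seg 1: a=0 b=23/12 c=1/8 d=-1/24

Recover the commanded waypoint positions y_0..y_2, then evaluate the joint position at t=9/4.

y_0 = S_0(0) = a_0 = -5
y_1 = S_1(0) = a_1 = 0
y_2 = S_1(1) = 2
t_q=9/4 is in segment 0 (τ=9/4); S_0(τ)=-703/512

y_0=-5 y_1=0 y_2=2
S(9/4) = -703/512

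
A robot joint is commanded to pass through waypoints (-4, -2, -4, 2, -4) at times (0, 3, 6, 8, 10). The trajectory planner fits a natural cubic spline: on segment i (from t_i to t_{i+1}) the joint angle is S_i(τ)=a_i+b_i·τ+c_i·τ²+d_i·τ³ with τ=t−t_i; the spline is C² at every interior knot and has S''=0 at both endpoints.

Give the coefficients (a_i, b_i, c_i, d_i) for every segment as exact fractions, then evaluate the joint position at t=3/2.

  seg 0: a=-4 b=103/70 c=0 d=-169/1890
  seg 1: a=-2 b=-33/35 c=-169/210 d=113/378
  seg 2: a=-4 b=23/10 c=66/35 d=-43/56
  seg 3: a=2 b=22/35 c=-381/140 d=127/280
S(3/2) = -1173/560

Δ: Δ0=2/3, Δ1=-2/3, Δ2=3, Δ3=-3
row 1: diag=12, rhs=-8; c'=1/4, d'=-2/3
row 2: denom=10−3·1/4=37/4; d'=(22−3·-2/3)/(37/4)=96/37
row 3: denom=8−2·8/37=280/37; d'=(-36−2·96/37)/(280/37)=-381/70
back: M3=-381/70
back: M2=96/37−8/37·-381/70=132/35
back: M1=-2/3−1/4·132/35=-169/105
M: M0=0, M1=-169/105, M2=132/35, M3=-381/70, M4=0
seg 0: a=-4, c=M0/2=0, d=(M1−M0)/(6·3)=-169/1890, b=Δ0−h0·(2M0+M1)/6=103/70
seg 1: a=-2, c=M1/2=-169/210, d=(M2−M1)/(6·3)=113/378, b=Δ1−h1·(2M1+M2)/6=-33/35
seg 2: a=-4, c=M2/2=66/35, d=(M3−M2)/(6·2)=-43/56, b=Δ2−h2·(2M2+M3)/6=23/10
seg 3: a=2, c=M3/2=-381/140, d=(M4−M3)/(6·2)=127/280, b=Δ3−h3·(2M3+M4)/6=22/35
t_q=3/2 → seg 0, τ=3/2; S=-4+103/70·τ+0·τ²+-169/1890·τ³=-1173/560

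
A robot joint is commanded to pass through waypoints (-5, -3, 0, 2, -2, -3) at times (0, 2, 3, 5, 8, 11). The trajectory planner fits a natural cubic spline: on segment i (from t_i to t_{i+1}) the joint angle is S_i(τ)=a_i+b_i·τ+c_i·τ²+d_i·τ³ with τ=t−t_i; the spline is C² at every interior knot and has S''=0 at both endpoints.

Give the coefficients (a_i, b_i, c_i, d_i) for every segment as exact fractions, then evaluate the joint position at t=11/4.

Δ: Δ0=1, Δ1=3, Δ2=1, Δ3=-4/3, Δ4=-1/3
row 1: diag=6, rhs=12; c'=1/6, d'=2
row 2: denom=6−1·1/6=35/6; d'=(-12−1·2)/(35/6)=-12/5
row 3: denom=10−2·12/35=326/35; d'=(-14−2·-12/5)/(326/35)=-161/163
row 4: denom=12−3·105/326=3597/326; d'=(6−3·-161/163)/(3597/326)=974/1199
back: M4=974/1199
back: M3=-161/163−105/326·974/1199=-1498/1199
back: M2=-12/5−12/35·-1498/1199=-2364/1199
back: M1=2−1/6·-2364/1199=2792/1199
M: M0=0, M1=2792/1199, M2=-2364/1199, M3=-1498/1199, M4=974/1199, M5=0
seg 0: a=-5, c=M0/2=0, d=(M1−M0)/(6·2)=698/3597, b=Δ0−h0·(2M0+M1)/6=805/3597
seg 1: a=-3, c=M1/2=1396/1199, d=(M2−M1)/(6·1)=-2578/3597, b=Δ1−h1·(2M1+M2)/6=9181/3597
seg 2: a=0, c=M2/2=-1182/1199, d=(M3−M2)/(6·2)=433/7194, b=Δ2−h2·(2M2+M3)/6=893/327
seg 3: a=2, c=M3/2=-749/1199, d=(M4−M3)/(6·3)=412/3597, b=Δ3−h3·(2M3+M4)/6=-1763/3597
seg 4: a=-2, c=M4/2=487/1199, d=(M5−M4)/(6·3)=-487/10791, b=Δ4−h4·(2M4+M5)/6=-4121/3597
t_q=11/4 → seg 1, τ=3/4; S=-3+9181/3597·τ+1396/1199·τ²+-2578/3597·τ³=-28129/38368

  seg 0: a=-5 b=805/3597 c=0 d=698/3597
  seg 1: a=-3 b=9181/3597 c=1396/1199 d=-2578/3597
  seg 2: a=0 b=893/327 c=-1182/1199 d=433/7194
  seg 3: a=2 b=-1763/3597 c=-749/1199 d=412/3597
  seg 4: a=-2 b=-4121/3597 c=487/1199 d=-487/10791
S(11/4) = -28129/38368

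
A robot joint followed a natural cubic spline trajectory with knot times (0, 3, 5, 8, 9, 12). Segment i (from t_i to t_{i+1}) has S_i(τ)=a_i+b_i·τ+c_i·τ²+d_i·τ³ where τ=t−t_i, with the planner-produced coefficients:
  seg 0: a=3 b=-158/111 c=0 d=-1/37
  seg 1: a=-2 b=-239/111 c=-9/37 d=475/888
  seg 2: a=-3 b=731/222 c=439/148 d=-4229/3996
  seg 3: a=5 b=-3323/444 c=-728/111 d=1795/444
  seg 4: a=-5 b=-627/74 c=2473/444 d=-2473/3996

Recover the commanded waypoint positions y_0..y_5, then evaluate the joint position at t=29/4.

y_0=3 y_1=-2 y_2=-3 y_3=5 y_4=-5 y_5=3
S(29/4) = 69813/9472

y_0 = S_0(0) = a_0 = 3
y_1 = S_1(0) = a_1 = -2
y_2 = S_2(0) = a_2 = -3
y_3 = S_3(0) = a_3 = 5
y_4 = S_4(0) = a_4 = -5
y_5 = S_4(3) = 3
t_q=29/4 is in segment 2 (τ=9/4); S_2(τ)=69813/9472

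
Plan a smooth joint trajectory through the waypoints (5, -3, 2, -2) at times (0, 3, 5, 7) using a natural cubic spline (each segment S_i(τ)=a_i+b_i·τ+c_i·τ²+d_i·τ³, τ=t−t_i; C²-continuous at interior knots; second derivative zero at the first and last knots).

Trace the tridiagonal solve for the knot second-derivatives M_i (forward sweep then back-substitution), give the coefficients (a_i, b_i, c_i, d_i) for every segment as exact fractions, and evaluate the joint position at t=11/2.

  seg 0: a=5 b=-1061/228 c=0 d=151/684
  seg 1: a=-3 b=149/114 c=151/76 d=-317/456
  seg 2: a=2 b=52/57 c=-83/38 d=83/228
S(11/2) = 1189/608

Δ: Δ0=-8/3, Δ1=5/2, Δ2=-2
row 1: diag=10, rhs=31; c'=1/5, d'=31/10
row 2: denom=8−2·1/5=38/5; d'=(-27−2·31/10)/(38/5)=-83/19
back: M2=-83/19
back: M1=31/10−1/5·-83/19=151/38
M: M0=0, M1=151/38, M2=-83/19, M3=0
seg 0: a=5, c=M0/2=0, d=(M1−M0)/(6·3)=151/684, b=Δ0−h0·(2M0+M1)/6=-1061/228
seg 1: a=-3, c=M1/2=151/76, d=(M2−M1)/(6·2)=-317/456, b=Δ1−h1·(2M1+M2)/6=149/114
seg 2: a=2, c=M2/2=-83/38, d=(M3−M2)/(6·2)=83/228, b=Δ2−h2·(2M2+M3)/6=52/57
t_q=11/2 → seg 2, τ=1/2; S=2+52/57·τ+-83/38·τ²+83/228·τ³=1189/608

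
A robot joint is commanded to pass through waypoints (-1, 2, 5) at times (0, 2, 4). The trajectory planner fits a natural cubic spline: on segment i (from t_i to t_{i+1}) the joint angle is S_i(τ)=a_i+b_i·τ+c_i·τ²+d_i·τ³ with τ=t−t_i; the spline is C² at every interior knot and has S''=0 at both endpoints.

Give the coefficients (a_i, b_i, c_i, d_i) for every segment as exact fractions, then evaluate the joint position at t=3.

  seg 0: a=-1 b=3/2 c=0 d=0
  seg 1: a=2 b=3/2 c=0 d=0
S(3) = 7/2

Δ: Δ0=3/2, Δ1=3/2
row 1: diag=8, rhs=0; c'=1/4, d'=0
back: M1=0
M: M0=0, M1=0, M2=0
seg 0: a=-1, c=M0/2=0, d=(M1−M0)/(6·2)=0, b=Δ0−h0·(2M0+M1)/6=3/2
seg 1: a=2, c=M1/2=0, d=(M2−M1)/(6·2)=0, b=Δ1−h1·(2M1+M2)/6=3/2
t_q=3 → seg 1, τ=1; S=2+3/2·τ+0·τ²+0·τ³=7/2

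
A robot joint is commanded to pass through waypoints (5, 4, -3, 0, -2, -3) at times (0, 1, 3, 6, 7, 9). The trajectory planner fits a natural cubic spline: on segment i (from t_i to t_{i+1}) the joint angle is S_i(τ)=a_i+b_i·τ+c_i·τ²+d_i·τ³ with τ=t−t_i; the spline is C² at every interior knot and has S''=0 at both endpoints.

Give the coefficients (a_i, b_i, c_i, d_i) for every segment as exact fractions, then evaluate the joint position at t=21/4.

  seg 0: a=5 b=-182/577 c=0 d=-395/577
  seg 1: a=4 b=-1367/577 c=-1185/577 d=3435/4616
  seg 2: a=-3 b=-1909/1154 c=5565/2308 d=-3523/6924
  seg 3: a=0 b=-2135/2308 c=-1251/577 d=2523/2308
  seg 4: a=-2 b=-2287/1154 c=2565/2308 d=-855/4616
S(21/4) = -45957/147712

Δ: Δ0=-1, Δ1=-7/2, Δ2=1, Δ3=-2, Δ4=-1/2
row 1: diag=6, rhs=-15; c'=1/3, d'=-5/2
row 2: denom=10−2·1/3=28/3; d'=(27−2·-5/2)/(28/3)=24/7
row 3: denom=8−3·9/28=197/28; d'=(-18−3·24/7)/(197/28)=-792/197
row 4: denom=6−1·28/197=1154/197; d'=(9−1·-792/197)/(1154/197)=2565/1154
back: M4=2565/1154
back: M3=-792/197−28/197·2565/1154=-2502/577
back: M2=24/7−9/28·-2502/577=5565/1154
back: M1=-5/2−1/3·5565/1154=-2370/577
M: M0=0, M1=-2370/577, M2=5565/1154, M3=-2502/577, M4=2565/1154, M5=0
seg 0: a=5, c=M0/2=0, d=(M1−M0)/(6·1)=-395/577, b=Δ0−h0·(2M0+M1)/6=-182/577
seg 1: a=4, c=M1/2=-1185/577, d=(M2−M1)/(6·2)=3435/4616, b=Δ1−h1·(2M1+M2)/6=-1367/577
seg 2: a=-3, c=M2/2=5565/2308, d=(M3−M2)/(6·3)=-3523/6924, b=Δ2−h2·(2M2+M3)/6=-1909/1154
seg 3: a=0, c=M3/2=-1251/577, d=(M4−M3)/(6·1)=2523/2308, b=Δ3−h3·(2M3+M4)/6=-2135/2308
seg 4: a=-2, c=M4/2=2565/2308, d=(M5−M4)/(6·2)=-855/4616, b=Δ4−h4·(2M4+M5)/6=-2287/1154
t_q=21/4 → seg 2, τ=9/4; S=-3+-1909/1154·τ+5565/2308·τ²+-3523/6924·τ³=-45957/147712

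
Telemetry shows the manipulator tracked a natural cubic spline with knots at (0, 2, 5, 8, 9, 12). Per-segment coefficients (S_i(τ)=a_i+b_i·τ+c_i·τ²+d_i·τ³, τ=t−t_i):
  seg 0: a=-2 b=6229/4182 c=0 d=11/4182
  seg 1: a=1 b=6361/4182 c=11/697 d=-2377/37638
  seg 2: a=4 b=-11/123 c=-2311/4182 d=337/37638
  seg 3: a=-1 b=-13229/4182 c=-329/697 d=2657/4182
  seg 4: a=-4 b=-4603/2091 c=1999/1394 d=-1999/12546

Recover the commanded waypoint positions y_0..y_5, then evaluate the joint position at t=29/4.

y_0=-2 y_1=1 y_2=4 y_3=-1 y_4=-4 y_5=-2
S(29/4) = 98423/89216

y_0 = S_0(0) = a_0 = -2
y_1 = S_1(0) = a_1 = 1
y_2 = S_2(0) = a_2 = 4
y_3 = S_3(0) = a_3 = -1
y_4 = S_4(0) = a_4 = -4
y_5 = S_4(3) = -2
t_q=29/4 is in segment 2 (τ=9/4); S_2(τ)=98423/89216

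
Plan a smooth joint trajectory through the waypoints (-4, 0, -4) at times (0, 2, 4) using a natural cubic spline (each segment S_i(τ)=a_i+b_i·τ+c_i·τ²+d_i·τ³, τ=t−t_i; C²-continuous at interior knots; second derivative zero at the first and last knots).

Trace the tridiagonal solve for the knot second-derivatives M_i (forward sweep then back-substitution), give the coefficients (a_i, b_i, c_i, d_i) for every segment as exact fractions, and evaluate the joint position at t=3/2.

Δ: Δ0=2, Δ1=-2
row 1: diag=8, rhs=-24; c'=1/4, d'=-3
back: M1=-3
M: M0=0, M1=-3, M2=0
seg 0: a=-4, c=M0/2=0, d=(M1−M0)/(6·2)=-1/4, b=Δ0−h0·(2M0+M1)/6=3
seg 1: a=0, c=M1/2=-3/2, d=(M2−M1)/(6·2)=1/4, b=Δ1−h1·(2M1+M2)/6=0
t_q=3/2 → seg 0, τ=3/2; S=-4+3·τ+0·τ²+-1/4·τ³=-11/32

  seg 0: a=-4 b=3 c=0 d=-1/4
  seg 1: a=0 b=0 c=-3/2 d=1/4
S(3/2) = -11/32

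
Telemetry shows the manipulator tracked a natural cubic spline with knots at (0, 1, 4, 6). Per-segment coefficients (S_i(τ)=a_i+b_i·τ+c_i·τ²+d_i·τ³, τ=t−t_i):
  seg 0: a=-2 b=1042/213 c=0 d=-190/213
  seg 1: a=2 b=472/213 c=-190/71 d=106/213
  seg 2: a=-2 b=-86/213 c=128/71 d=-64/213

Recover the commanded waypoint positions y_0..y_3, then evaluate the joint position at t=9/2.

y_0=-2 y_1=2 y_2=-2 y_3=2
S(9/2) = -127/71

y_0 = S_0(0) = a_0 = -2
y_1 = S_1(0) = a_1 = 2
y_2 = S_2(0) = a_2 = -2
y_3 = S_2(2) = 2
t_q=9/2 is in segment 2 (τ=1/2); S_2(τ)=-127/71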